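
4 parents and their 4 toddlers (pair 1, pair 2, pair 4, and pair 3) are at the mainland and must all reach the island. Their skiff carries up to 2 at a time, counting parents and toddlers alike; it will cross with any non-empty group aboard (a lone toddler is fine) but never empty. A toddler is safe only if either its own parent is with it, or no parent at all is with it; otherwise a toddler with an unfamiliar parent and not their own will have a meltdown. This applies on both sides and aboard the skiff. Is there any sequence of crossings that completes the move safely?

Following every safe sequence of crossings from the start, the most of the 8 that can be at the island as the skiff arrives there on crossings 1, 3, 5 is 2, 3, 4 respectively; the best ever achieved is 4 of 8.
From crossing 7 on, no configuration arises that was not already reachable earlier: only 44 distinct safe configurations (who is on which side, and where the skiff is) can ever be reached, none of them has everyone across, and every continuation just revisits them. So no valid plan exists.

No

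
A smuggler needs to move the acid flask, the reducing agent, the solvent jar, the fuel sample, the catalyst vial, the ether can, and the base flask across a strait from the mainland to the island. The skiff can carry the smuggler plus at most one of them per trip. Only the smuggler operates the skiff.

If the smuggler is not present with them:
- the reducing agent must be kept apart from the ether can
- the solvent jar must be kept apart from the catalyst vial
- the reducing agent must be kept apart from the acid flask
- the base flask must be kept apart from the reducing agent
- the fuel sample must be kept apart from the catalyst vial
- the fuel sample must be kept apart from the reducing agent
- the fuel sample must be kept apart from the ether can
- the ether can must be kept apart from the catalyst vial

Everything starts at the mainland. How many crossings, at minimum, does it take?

impossible

Whatever the first load, the items left behind include a forbidden pair without the smuggler. No opening move is safe, so no plan exists.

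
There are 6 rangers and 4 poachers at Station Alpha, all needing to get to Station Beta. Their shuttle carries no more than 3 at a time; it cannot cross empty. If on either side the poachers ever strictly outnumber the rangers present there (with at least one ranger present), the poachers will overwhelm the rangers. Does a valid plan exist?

1. 2 poachers → Station Beta.  (Station Alpha: 6R 2P; Station Beta: 0R 2P)
2. 1 poacher ← Station Alpha.  (Station Alpha: 6R 3P; Station Beta: 0R 1P)
3. 3 poachers → Station Beta.  (Station Alpha: 6R 0P; Station Beta: 0R 4P)
4. 1 poacher ← Station Alpha.  (Station Alpha: 6R 1P; Station Beta: 0R 3P)
5. 3 rangers → Station Beta.  (Station Alpha: 3R 1P; Station Beta: 3R 3P)
6. 1 poacher ← Station Alpha.  (Station Alpha: 3R 2P; Station Beta: 3R 2P)
7. 1 ranger and 2 poachers → Station Beta.  (Station Alpha: 2R 0P; Station Beta: 4R 4P)
8. 1 poacher ← Station Alpha.  (Station Alpha: 2R 1P; Station Beta: 4R 3P)
9. 2 rangers and 1 poacher → Station Beta.  (Station Alpha: 0R 0P; Station Beta: 6R 4P)

Yes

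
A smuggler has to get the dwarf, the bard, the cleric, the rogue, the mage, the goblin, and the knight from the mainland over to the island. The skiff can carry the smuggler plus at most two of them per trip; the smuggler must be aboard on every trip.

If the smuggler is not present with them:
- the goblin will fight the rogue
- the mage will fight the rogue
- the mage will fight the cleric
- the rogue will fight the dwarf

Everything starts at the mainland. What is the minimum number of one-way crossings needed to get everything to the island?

7

Counting alone: the smuggler can take at most 2 across per trip to the island, so moving all 7 needs at least 4 loaded trips out, with a return between consecutive ones — at least 7 crossings.
The plan below uses exactly 7 crossings, so it is optimal:
1. Smuggler goes to the island with the cleric and the rogue.  [the mainland: the bard, the dwarf, the goblin, the knight, the mage | the island: the cleric, the rogue]
2. Smuggler goes back to the mainland alone.  [the mainland: the bard, the dwarf, the goblin, the knight, the mage | the island: the cleric, the rogue]
3. Smuggler goes to the island with the bard and the knight.  [the mainland: the dwarf, the goblin, the mage | the island: the bard, the cleric, the knight, the rogue]
4. Smuggler goes back to the mainland alone.  [the mainland: the dwarf, the goblin, the mage | the island: the bard, the cleric, the knight, the rogue]
5. Smuggler goes to the island with the dwarf and the goblin.  [the mainland: the mage | the island: the bard, the cleric, the dwarf, the goblin, the knight, the rogue]
6. Smuggler goes back to the mainland with the rogue.  [the mainland: the mage, the rogue | the island: the bard, the cleric, the dwarf, the goblin, the knight]
7. Smuggler goes to the island with the mage and the rogue.  [the mainland: — | the island: the bard, the cleric, the dwarf, the goblin, the knight, the mage, the rogue]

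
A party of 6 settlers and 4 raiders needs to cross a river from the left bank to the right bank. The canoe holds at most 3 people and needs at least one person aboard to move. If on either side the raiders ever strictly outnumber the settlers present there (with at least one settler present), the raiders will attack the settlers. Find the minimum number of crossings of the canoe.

Counting alone: each trip to the right bank takes at most 3 across and each return brings at least 1 back, so after t trips out (and t−1 returns) at most 3t − (t−1) of the 10 are across; that first reaches 10 at t = 5, so at least 9 crossings are needed.
The plan below uses exactly 9 crossings, so it is optimal:
1. 2 raiders → the right bank.  (the left bank: 6S 2R; the right bank: 0S 2R)
2. 1 raider ← the left bank.  (the left bank: 6S 3R; the right bank: 0S 1R)
3. 3 raiders → the right bank.  (the left bank: 6S 0R; the right bank: 0S 4R)
4. 1 raider ← the left bank.  (the left bank: 6S 1R; the right bank: 0S 3R)
5. 3 settlers → the right bank.  (the left bank: 3S 1R; the right bank: 3S 3R)
6. 1 raider ← the left bank.  (the left bank: 3S 2R; the right bank: 3S 2R)
7. 1 settler and 2 raiders → the right bank.  (the left bank: 2S 0R; the right bank: 4S 4R)
8. 1 raider ← the left bank.  (the left bank: 2S 1R; the right bank: 4S 3R)
9. 2 settlers and 1 raider → the right bank.  (the left bank: 0S 0R; the right bank: 6S 4R)

9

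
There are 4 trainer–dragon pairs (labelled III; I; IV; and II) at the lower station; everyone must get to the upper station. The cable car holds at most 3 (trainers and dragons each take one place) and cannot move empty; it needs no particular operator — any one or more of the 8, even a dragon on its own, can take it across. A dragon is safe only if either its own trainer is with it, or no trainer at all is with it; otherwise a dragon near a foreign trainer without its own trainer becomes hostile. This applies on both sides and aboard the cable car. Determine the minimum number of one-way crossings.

Counting alone: each trip to the upper station takes at most 3 across and each return brings at least 1 back, so after t trips out (and t−1 returns) at most 3t − (t−1) of the 8 are across; that first reaches 8 at t = 4, so at least 7 crossings are needed.
The safety rule pushes this higher. Following every safe sequence of crossings, the most of the 8 that can be at the upper station as the cable car arrives there on crossing 7 is 7 — never all 8.
So no plan with fewer than 9 crossings exists, and this one achieves 9:
1. dragon III and trainer III cross → the upper station.
2. trainer III crosses ← the lower station.
3. dragon I, trainer I, and trainer III cross → the upper station.
4. dragon III and trainer III cross ← the lower station.
5. trainer II, trainer III, and trainer IV cross → the upper station.
6. dragon I crosses ← the lower station.
7. dragon I and dragon III cross → the upper station.
8. dragon III crosses ← the lower station.
9. dragon II, dragon III, and dragon IV cross → the upper station.

9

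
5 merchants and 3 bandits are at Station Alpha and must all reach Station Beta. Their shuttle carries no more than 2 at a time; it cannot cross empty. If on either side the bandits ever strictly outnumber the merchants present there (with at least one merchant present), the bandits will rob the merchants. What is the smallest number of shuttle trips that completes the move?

Counting alone: each trip to Station Beta takes at most 2 across and each return brings at least 1 back, so after t trips out (and t−1 returns) at most 2t − (t−1) of the 8 are across; that first reaches 8 at t = 7, so at least 13 crossings are needed.
The plan below uses exactly 13 crossings, so it is optimal:
1. 2 bandits → Station Beta.  (Station Alpha: 5M 1B; Station Beta: 0M 2B)
2. 1 bandit ← Station Alpha.  (Station Alpha: 5M 2B; Station Beta: 0M 1B)
3. 2 bandits → Station Beta.  (Station Alpha: 5M 0B; Station Beta: 0M 3B)
4. 1 bandit ← Station Alpha.  (Station Alpha: 5M 1B; Station Beta: 0M 2B)
5. 2 merchants → Station Beta.  (Station Alpha: 3M 1B; Station Beta: 2M 2B)
6. 1 bandit ← Station Alpha.  (Station Alpha: 3M 2B; Station Beta: 2M 1B)
7. 1 merchant and 1 bandit → Station Beta.  (Station Alpha: 2M 1B; Station Beta: 3M 2B)
8. 1 bandit ← Station Alpha.  (Station Alpha: 2M 2B; Station Beta: 3M 1B)
9. 2 bandits → Station Beta.  (Station Alpha: 2M 0B; Station Beta: 3M 3B)
10. 1 bandit ← Station Alpha.  (Station Alpha: 2M 1B; Station Beta: 3M 2B)
11. 1 merchant and 1 bandit → Station Beta.  (Station Alpha: 1M 0B; Station Beta: 4M 3B)
12. 1 bandit ← Station Alpha.  (Station Alpha: 1M 1B; Station Beta: 4M 2B)
13. 1 merchant and 1 bandit → Station Beta.  (Station Alpha: 0M 0B; Station Beta: 5M 3B)

13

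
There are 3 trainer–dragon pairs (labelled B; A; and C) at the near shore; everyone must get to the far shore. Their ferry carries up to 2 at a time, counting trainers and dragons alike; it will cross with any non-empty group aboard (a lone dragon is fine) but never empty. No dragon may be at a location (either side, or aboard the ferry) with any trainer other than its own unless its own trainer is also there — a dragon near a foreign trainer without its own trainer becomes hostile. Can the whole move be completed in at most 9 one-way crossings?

Counting alone: each trip to the far shore takes at most 2 across and each return brings at least 1 back, so after t trips out (and t−1 returns) at most 2t − (t−1) of the 6 are across; that first reaches 6 at t = 5, so at least 9 crossings are needed.
The safety rule pushes this higher. Following every safe sequence of crossings, the most of the 6 that can be at the far shore as the ferry arrives there on crossing 9 is 5 — never all 6.
So the move cannot be finished within 9 crossings. (The shortest complete plan takes 11:)
1. dragon B and trainer B cross → the far shore.
2. trainer B crosses ← the near shore.
3. dragon A and dragon C cross → the far shore.
4. dragon B crosses ← the near shore.
5. trainer A and trainer C cross → the far shore.
6. dragon A and trainer A cross ← the near shore.
7. trainer A and trainer B cross → the far shore.
8. dragon C crosses ← the near shore.
9. dragon A and dragon B cross → the far shore.
10. trainer C crosses ← the near shore.
11. dragon C and trainer C cross → the far shore.

No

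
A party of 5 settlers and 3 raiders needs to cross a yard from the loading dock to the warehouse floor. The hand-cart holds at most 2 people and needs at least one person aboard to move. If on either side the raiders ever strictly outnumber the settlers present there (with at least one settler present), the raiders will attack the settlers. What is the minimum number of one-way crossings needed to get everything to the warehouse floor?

13

Counting alone: each trip to the warehouse floor takes at most 2 across and each return brings at least 1 back, so after t trips out (and t−1 returns) at most 2t − (t−1) of the 8 are across; that first reaches 8 at t = 7, so at least 13 crossings are needed.
The plan below uses exactly 13 crossings, so it is optimal:
1. 2 raiders → the warehouse floor.  (the loading dock: 5S 1R; the warehouse floor: 0S 2R)
2. 1 raider ← the loading dock.  (the loading dock: 5S 2R; the warehouse floor: 0S 1R)
3. 2 raiders → the warehouse floor.  (the loading dock: 5S 0R; the warehouse floor: 0S 3R)
4. 1 raider ← the loading dock.  (the loading dock: 5S 1R; the warehouse floor: 0S 2R)
5. 2 settlers → the warehouse floor.  (the loading dock: 3S 1R; the warehouse floor: 2S 2R)
6. 1 raider ← the loading dock.  (the loading dock: 3S 2R; the warehouse floor: 2S 1R)
7. 1 settler and 1 raider → the warehouse floor.  (the loading dock: 2S 1R; the warehouse floor: 3S 2R)
8. 1 raider ← the loading dock.  (the loading dock: 2S 2R; the warehouse floor: 3S 1R)
9. 2 raiders → the warehouse floor.  (the loading dock: 2S 0R; the warehouse floor: 3S 3R)
10. 1 raider ← the loading dock.  (the loading dock: 2S 1R; the warehouse floor: 3S 2R)
11. 1 settler and 1 raider → the warehouse floor.  (the loading dock: 1S 0R; the warehouse floor: 4S 3R)
12. 1 raider ← the loading dock.  (the loading dock: 1S 1R; the warehouse floor: 4S 2R)
13. 1 settler and 1 raider → the warehouse floor.  (the loading dock: 0S 0R; the warehouse floor: 5S 3R)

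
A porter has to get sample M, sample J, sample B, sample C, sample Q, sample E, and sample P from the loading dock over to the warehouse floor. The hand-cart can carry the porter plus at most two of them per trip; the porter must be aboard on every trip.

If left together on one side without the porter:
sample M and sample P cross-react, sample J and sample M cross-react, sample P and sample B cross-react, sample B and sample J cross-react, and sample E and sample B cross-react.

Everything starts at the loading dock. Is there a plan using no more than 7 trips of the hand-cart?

No

Counting alone: the porter can take at most 2 across per trip to the warehouse floor, so moving all 7 needs at least 4 loaded trips out, with a return between consecutive ones — at least 7 crossings.
The safety rule pushes this higher. Following every safe sequence of crossings, the most of the 7 that can be at the warehouse floor as the hand-cart arrives there on crossing 7 is 6 — never all 7.
So the move cannot be finished within 7 crossings. (The shortest complete plan takes 9:)
1. Porter goes to the warehouse floor with sample B and sample M.  [the loading dock: sample C, sample E, sample J, sample P, sample Q | the warehouse floor: sample B, sample M]
2. Porter goes back to the loading dock alone.  [the loading dock: sample C, sample E, sample J, sample P, sample Q | the warehouse floor: sample B, sample M]
3. Porter goes to the warehouse floor with sample J.  [the loading dock: sample C, sample E, sample P, sample Q | the warehouse floor: sample B, sample J, sample M]
4. Porter goes back to the loading dock with sample B and sample M.  [the loading dock: sample B, sample C, sample E, sample M, sample P, sample Q | the warehouse floor: sample J]
5. Porter goes to the warehouse floor with sample E and sample P.  [the loading dock: sample B, sample C, sample M, sample Q | the warehouse floor: sample E, sample J, sample P]
6. Porter goes back to the loading dock alone.  [the loading dock: sample B, sample C, sample M, sample Q | the warehouse floor: sample E, sample J, sample P]
7. Porter goes to the warehouse floor with sample C and sample Q.  [the loading dock: sample B, sample M | the warehouse floor: sample C, sample E, sample J, sample P, sample Q]
8. Porter goes back to the loading dock alone.  [the loading dock: sample B, sample M | the warehouse floor: sample C, sample E, sample J, sample P, sample Q]
9. Porter goes to the warehouse floor with sample B and sample M.  [the loading dock: — | the warehouse floor: sample B, sample C, sample E, sample J, sample M, sample P, sample Q]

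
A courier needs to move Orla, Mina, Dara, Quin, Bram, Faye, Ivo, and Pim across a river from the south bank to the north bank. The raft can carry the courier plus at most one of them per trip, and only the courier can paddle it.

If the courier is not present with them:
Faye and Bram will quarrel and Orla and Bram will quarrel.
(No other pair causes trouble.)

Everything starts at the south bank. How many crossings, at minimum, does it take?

17

Counting alone: the courier can take at most 1 across per trip to the north bank, so moving all 8 needs at least 8 loaded trips out, with a return between consecutive ones — at least 15 crossings.
The safety rule pushes this higher. Following every safe sequence of crossings, the most of the 8 that can be at the north bank as the raft arrives there on crossing 15 is 7 — never all 8.
So no plan with fewer than 17 crossings exists, and this one achieves 17:
1. Courier goes to the north bank with Bram.  [the south bank: Dara, Faye, Ivo, Mina, Orla, Pim, Quin | the north bank: Bram]
2. Courier goes back to the south bank alone.  [the south bank: Dara, Faye, Ivo, Mina, Orla, Pim, Quin | the north bank: Bram]
3. Courier goes to the north bank with Orla.  [the south bank: Dara, Faye, Ivo, Mina, Pim, Quin | the north bank: Bram, Orla]
4. Courier goes back to the south bank with Bram.  [the south bank: Bram, Dara, Faye, Ivo, Mina, Pim, Quin | the north bank: Orla]
5. Courier goes to the north bank with Faye.  [the south bank: Bram, Dara, Ivo, Mina, Pim, Quin | the north bank: Faye, Orla]
6. Courier goes back to the south bank alone.  [the south bank: Bram, Dara, Ivo, Mina, Pim, Quin | the north bank: Faye, Orla]
7. Courier goes to the north bank with Mina.  [the south bank: Bram, Dara, Ivo, Pim, Quin | the north bank: Faye, Mina, Orla]
8. Courier goes back to the south bank alone.  [the south bank: Bram, Dara, Ivo, Pim, Quin | the north bank: Faye, Mina, Orla]
9. Courier goes to the north bank with Dara.  [the south bank: Bram, Ivo, Pim, Quin | the north bank: Dara, Faye, Mina, Orla]
10. Courier goes back to the south bank alone.  [the south bank: Bram, Ivo, Pim, Quin | the north bank: Dara, Faye, Mina, Orla]
11. Courier goes to the north bank with Quin.  [the south bank: Bram, Ivo, Pim | the north bank: Dara, Faye, Mina, Orla, Quin]
12. Courier goes back to the south bank alone.  [the south bank: Bram, Ivo, Pim | the north bank: Dara, Faye, Mina, Orla, Quin]
13. Courier goes to the north bank with Ivo.  [the south bank: Bram, Pim | the north bank: Dara, Faye, Ivo, Mina, Orla, Quin]
14. Courier goes back to the south bank alone.  [the south bank: Bram, Pim | the north bank: Dara, Faye, Ivo, Mina, Orla, Quin]
15. Courier goes to the north bank with Pim.  [the south bank: Bram | the north bank: Dara, Faye, Ivo, Mina, Orla, Pim, Quin]
16. Courier goes back to the south bank alone.  [the south bank: Bram | the north bank: Dara, Faye, Ivo, Mina, Orla, Pim, Quin]
17. Courier goes to the north bank with Bram.  [the south bank: — | the north bank: Bram, Dara, Faye, Ivo, Mina, Orla, Pim, Quin]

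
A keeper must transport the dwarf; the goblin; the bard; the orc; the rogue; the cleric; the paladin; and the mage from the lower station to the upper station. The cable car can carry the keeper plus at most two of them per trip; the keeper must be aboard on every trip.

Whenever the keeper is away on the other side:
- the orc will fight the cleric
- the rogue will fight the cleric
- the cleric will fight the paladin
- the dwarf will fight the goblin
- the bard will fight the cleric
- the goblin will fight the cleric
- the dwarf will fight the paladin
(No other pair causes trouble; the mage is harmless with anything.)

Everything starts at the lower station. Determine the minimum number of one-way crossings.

11

Counting alone: the keeper can take at most 2 across per trip to the upper station, so moving all 8 needs at least 4 loaded trips out, with a return between consecutive ones — at least 7 crossings.
The safety rule pushes this higher. Following every safe sequence of crossings, the most of the 8 that can be at the upper station as the cable car arrives there on crossings 7, 9 is 6, 7 respectively — never all 8.
So no plan with fewer than 11 crossings exists, and this one achieves 11:
1. Keeper goes to the upper station with the cleric and the dwarf.
2. Keeper goes back to the lower station alone.
3. Keeper goes to the upper station with the mage.
4. Keeper goes back to the lower station alone.
5. Keeper goes to the upper station with the bard and the goblin.
6. Keeper goes back to the lower station with the cleric and the dwarf.
7. Keeper goes to the upper station with the cleric and the paladin.
8. Keeper goes back to the lower station with the cleric.
9. Keeper goes to the upper station with the orc and the rogue.
10. Keeper goes back to the lower station alone.
11. Keeper goes to the upper station with the cleric and the dwarf.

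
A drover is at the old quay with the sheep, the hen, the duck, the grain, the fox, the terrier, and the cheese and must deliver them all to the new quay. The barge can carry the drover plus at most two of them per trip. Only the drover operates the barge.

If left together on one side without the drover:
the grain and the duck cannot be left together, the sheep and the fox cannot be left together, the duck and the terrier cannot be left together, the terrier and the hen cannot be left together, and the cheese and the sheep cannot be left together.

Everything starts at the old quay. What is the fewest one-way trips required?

Whatever the first load, the items left behind include a forbidden pair without the drover. No opening move is safe, so no plan exists.

impossible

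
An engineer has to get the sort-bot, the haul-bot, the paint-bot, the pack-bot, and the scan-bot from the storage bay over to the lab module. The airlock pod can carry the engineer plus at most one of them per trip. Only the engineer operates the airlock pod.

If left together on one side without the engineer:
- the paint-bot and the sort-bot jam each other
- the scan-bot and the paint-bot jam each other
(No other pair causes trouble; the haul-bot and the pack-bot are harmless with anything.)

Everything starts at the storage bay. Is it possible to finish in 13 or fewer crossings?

Yes — this plan uses 11 crossings (≤ 13):
1. Engineer goes to the lab module with the paint-bot.  [the storage bay: the haul-bot, the pack-bot, the scan-bot, the sort-bot | the lab module: the paint-bot]
2. Engineer goes back to the storage bay alone.  [the storage bay: the haul-bot, the pack-bot, the scan-bot, the sort-bot | the lab module: the paint-bot]
3. Engineer goes to the lab module with the sort-bot.  [the storage bay: the haul-bot, the pack-bot, the scan-bot | the lab module: the paint-bot, the sort-bot]
4. Engineer goes back to the storage bay with the paint-bot.  [the storage bay: the haul-bot, the pack-bot, the paint-bot, the scan-bot | the lab module: the sort-bot]
5. Engineer goes to the lab module with the scan-bot.  [the storage bay: the haul-bot, the pack-bot, the paint-bot | the lab module: the scan-bot, the sort-bot]
6. Engineer goes back to the storage bay alone.  [the storage bay: the haul-bot, the pack-bot, the paint-bot | the lab module: the scan-bot, the sort-bot]
7. Engineer goes to the lab module with the haul-bot.  [the storage bay: the pack-bot, the paint-bot | the lab module: the haul-bot, the scan-bot, the sort-bot]
8. Engineer goes back to the storage bay alone.  [the storage bay: the pack-bot, the paint-bot | the lab module: the haul-bot, the scan-bot, the sort-bot]
9. Engineer goes to the lab module with the pack-bot.  [the storage bay: the paint-bot | the lab module: the haul-bot, the pack-bot, the scan-bot, the sort-bot]
10. Engineer goes back to the storage bay alone.  [the storage bay: the paint-bot | the lab module: the haul-bot, the pack-bot, the scan-bot, the sort-bot]
11. Engineer goes to the lab module with the paint-bot.  [the storage bay: — | the lab module: the haul-bot, the pack-bot, the paint-bot, the scan-bot, the sort-bot]

Yes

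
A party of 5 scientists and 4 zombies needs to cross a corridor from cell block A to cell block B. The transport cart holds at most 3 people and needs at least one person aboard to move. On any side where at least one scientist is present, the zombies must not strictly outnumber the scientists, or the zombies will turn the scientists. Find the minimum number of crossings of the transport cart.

Counting alone: each trip to cell block B takes at most 3 across and each return brings at least 1 back, so after t trips out (and t−1 returns) at most 3t − (t−1) of the 9 are across; that first reaches 9 at t = 4, so at least 7 crossings are needed.
The plan below uses exactly 7 crossings, so it is optimal:
1. 3 zombies → cell block B.  (cell block A: 5S 1Z; cell block B: 0S 3Z)
2. 1 zombie ← cell block A.  (cell block A: 5S 2Z; cell block B: 0S 2Z)
3. 3 scientists → cell block B.  (cell block A: 2S 2Z; cell block B: 3S 2Z)
4. 1 scientist ← cell block A.  (cell block A: 3S 2Z; cell block B: 2S 2Z)
5. 2 scientists and 1 zombie → cell block B.  (cell block A: 1S 1Z; cell block B: 4S 3Z)
6. 1 scientist ← cell block A.  (cell block A: 2S 1Z; cell block B: 3S 3Z)
7. 2 scientists and 1 zombie → cell block B.  (cell block A: 0S 0Z; cell block B: 5S 4Z)

7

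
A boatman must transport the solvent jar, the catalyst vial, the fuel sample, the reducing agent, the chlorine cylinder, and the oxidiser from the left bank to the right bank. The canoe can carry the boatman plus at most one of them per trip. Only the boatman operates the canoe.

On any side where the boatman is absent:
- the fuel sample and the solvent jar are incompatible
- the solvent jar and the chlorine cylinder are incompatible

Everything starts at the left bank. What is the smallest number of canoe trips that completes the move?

13

Counting alone: the boatman can take at most 1 across per trip to the right bank, so moving all 6 needs at least 6 loaded trips out, with a return between consecutive ones — at least 11 crossings.
The safety rule pushes this higher. Following every safe sequence of crossings, the most of the 6 that can be at the right bank as the canoe arrives there on crossing 11 is 5 — never all 6.
So no plan with fewer than 13 crossings exists, and this one achieves 13:
1. Boatman goes to the right bank with the solvent jar.  [the left bank: the catalyst vial, the chlorine cylinder, the fuel sample, the oxidiser, the reducing agent | the right bank: the solvent jar]
2. Boatman goes back to the left bank alone.  [the left bank: the catalyst vial, the chlorine cylinder, the fuel sample, the oxidiser, the reducing agent | the right bank: the solvent jar]
3. Boatman goes to the right bank with the catalyst vial.  [the left bank: the chlorine cylinder, the fuel sample, the oxidiser, the reducing agent | the right bank: the catalyst vial, the solvent jar]
4. Boatman goes back to the left bank alone.  [the left bank: the chlorine cylinder, the fuel sample, the oxidiser, the reducing agent | the right bank: the catalyst vial, the solvent jar]
5. Boatman goes to the right bank with the fuel sample.  [the left bank: the chlorine cylinder, the oxidiser, the reducing agent | the right bank: the catalyst vial, the fuel sample, the solvent jar]
6. Boatman goes back to the left bank with the solvent jar.  [the left bank: the chlorine cylinder, the oxidiser, the reducing agent, the solvent jar | the right bank: the catalyst vial, the fuel sample]
7. Boatman goes to the right bank with the chlorine cylinder.  [the left bank: the oxidiser, the reducing agent, the solvent jar | the right bank: the catalyst vial, the chlorine cylinder, the fuel sample]
8. Boatman goes back to the left bank alone.  [the left bank: the oxidiser, the reducing agent, the solvent jar | the right bank: the catalyst vial, the chlorine cylinder, the fuel sample]
9. Boatman goes to the right bank with the reducing agent.  [the left bank: the oxidiser, the solvent jar | the right bank: the catalyst vial, the chlorine cylinder, the fuel sample, the reducing agent]
10. Boatman goes back to the left bank alone.  [the left bank: the oxidiser, the solvent jar | the right bank: the catalyst vial, the chlorine cylinder, the fuel sample, the reducing agent]
11. Boatman goes to the right bank with the oxidiser.  [the left bank: the solvent jar | the right bank: the catalyst vial, the chlorine cylinder, the fuel sample, the oxidiser, the reducing agent]
12. Boatman goes back to the left bank alone.  [the left bank: the solvent jar | the right bank: the catalyst vial, the chlorine cylinder, the fuel sample, the oxidiser, the reducing agent]
13. Boatman goes to the right bank with the solvent jar.  [the left bank: — | the right bank: the catalyst vial, the chlorine cylinder, the fuel sample, the oxidiser, the reducing agent, the solvent jar]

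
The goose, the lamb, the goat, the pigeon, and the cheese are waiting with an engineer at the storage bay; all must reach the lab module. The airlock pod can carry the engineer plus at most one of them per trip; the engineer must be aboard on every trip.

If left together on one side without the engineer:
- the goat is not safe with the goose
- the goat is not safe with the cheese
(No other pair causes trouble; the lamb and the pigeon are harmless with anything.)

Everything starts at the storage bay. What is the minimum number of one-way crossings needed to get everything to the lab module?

11

Counting alone: the engineer can take at most 1 across per trip to the lab module, so moving all 5 needs at least 5 loaded trips out, with a return between consecutive ones — at least 9 crossings.
The safety rule pushes this higher. Following every safe sequence of crossings, the most of the 5 that can be at the lab module as the airlock pod arrives there on crossing 9 is 4 — never all 5.
So no plan with fewer than 11 crossings exists, and this one achieves 11:
1. Engineer goes to the lab module with the goat.
2. Engineer goes back to the storage bay alone.
3. Engineer goes to the lab module with the goose.
4. Engineer goes back to the storage bay with the goat.
5. Engineer goes to the lab module with the cheese.
6. Engineer goes back to the storage bay alone.
7. Engineer goes to the lab module with the lamb.
8. Engineer goes back to the storage bay alone.
9. Engineer goes to the lab module with the pigeon.
10. Engineer goes back to the storage bay alone.
11. Engineer goes to the lab module with the goat.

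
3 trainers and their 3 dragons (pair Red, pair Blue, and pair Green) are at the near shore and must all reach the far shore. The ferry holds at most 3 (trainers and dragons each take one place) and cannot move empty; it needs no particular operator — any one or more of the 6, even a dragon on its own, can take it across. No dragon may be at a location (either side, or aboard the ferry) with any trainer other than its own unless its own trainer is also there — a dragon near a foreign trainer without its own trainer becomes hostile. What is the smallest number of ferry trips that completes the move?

5

Counting alone: each trip to the far shore takes at most 3 across and each return brings at least 1 back, so after t trips out (and t−1 returns) at most 3t − (t−1) of the 6 are across; that first reaches 6 at t = 3, so at least 5 crossings are needed.
The plan below uses exactly 5 crossings, so it is optimal:
1. dragon Red and trainer Red cross → the far shore.
2. trainer Red crosses ← the near shore.
3. trainer Blue, trainer Green, and trainer Red cross → the far shore.
4. dragon Red crosses ← the near shore.
5. dragon Blue, dragon Green, and dragon Red cross → the far shore.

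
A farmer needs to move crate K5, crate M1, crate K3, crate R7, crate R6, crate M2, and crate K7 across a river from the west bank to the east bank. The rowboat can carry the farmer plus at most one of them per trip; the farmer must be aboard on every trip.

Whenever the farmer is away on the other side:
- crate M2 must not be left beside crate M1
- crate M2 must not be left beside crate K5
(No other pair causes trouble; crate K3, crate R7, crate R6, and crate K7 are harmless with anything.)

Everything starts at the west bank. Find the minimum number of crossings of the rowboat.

15

Counting alone: the farmer can take at most 1 across per trip to the east bank, so moving all 7 needs at least 7 loaded trips out, with a return between consecutive ones — at least 13 crossings.
The safety rule pushes this higher. Following every safe sequence of crossings, the most of the 7 that can be at the east bank as the rowboat arrives there on crossing 13 is 6 — never all 7.
So no plan with fewer than 15 crossings exists, and this one achieves 15:
1. Farmer goes to the east bank with crate M2.  [the west bank: crate K3, crate K5, crate K7, crate M1, crate R6, crate R7 | the east bank: crate M2]
2. Farmer goes back to the west bank alone.  [the west bank: crate K3, crate K5, crate K7, crate M1, crate R6, crate R7 | the east bank: crate M2]
3. Farmer goes to the east bank with crate K5.  [the west bank: crate K3, crate K7, crate M1, crate R6, crate R7 | the east bank: crate K5, crate M2]
4. Farmer goes back to the west bank with crate M2.  [the west bank: crate K3, crate K7, crate M1, crate M2, crate R6, crate R7 | the east bank: crate K5]
5. Farmer goes to the east bank with crate M1.  [the west bank: crate K3, crate K7, crate M2, crate R6, crate R7 | the east bank: crate K5, crate M1]
6. Farmer goes back to the west bank alone.  [the west bank: crate K3, crate K7, crate M2, crate R6, crate R7 | the east bank: crate K5, crate M1]
7. Farmer goes to the east bank with crate K3.  [the west bank: crate K7, crate M2, crate R6, crate R7 | the east bank: crate K3, crate K5, crate M1]
8. Farmer goes back to the west bank alone.  [the west bank: crate K7, crate M2, crate R6, crate R7 | the east bank: crate K3, crate K5, crate M1]
9. Farmer goes to the east bank with crate R7.  [the west bank: crate K7, crate M2, crate R6 | the east bank: crate K3, crate K5, crate M1, crate R7]
10. Farmer goes back to the west bank alone.  [the west bank: crate K7, crate M2, crate R6 | the east bank: crate K3, crate K5, crate M1, crate R7]
11. Farmer goes to the east bank with crate R6.  [the west bank: crate K7, crate M2 | the east bank: crate K3, crate K5, crate M1, crate R6, crate R7]
12. Farmer goes back to the west bank alone.  [the west bank: crate K7, crate M2 | the east bank: crate K3, crate K5, crate M1, crate R6, crate R7]
13. Farmer goes to the east bank with crate K7.  [the west bank: crate M2 | the east bank: crate K3, crate K5, crate K7, crate M1, crate R6, crate R7]
14. Farmer goes back to the west bank alone.  [the west bank: crate M2 | the east bank: crate K3, crate K5, crate K7, crate M1, crate R6, crate R7]
15. Farmer goes to the east bank with crate M2.  [the west bank: — | the east bank: crate K3, crate K5, crate K7, crate M1, crate M2, crate R6, crate R7]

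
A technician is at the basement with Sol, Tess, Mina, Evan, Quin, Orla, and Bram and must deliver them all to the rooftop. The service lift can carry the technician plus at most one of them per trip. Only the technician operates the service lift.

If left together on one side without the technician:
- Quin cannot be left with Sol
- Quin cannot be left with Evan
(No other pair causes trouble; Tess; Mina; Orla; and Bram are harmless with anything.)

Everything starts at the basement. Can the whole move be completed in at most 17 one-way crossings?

Yes — this plan uses 15 crossings (≤ 17):
1. Technician goes to the rooftop with Quin.  [the basement: Bram, Evan, Mina, Orla, Sol, Tess | the rooftop: Quin]
2. Technician goes back to the basement alone.  [the basement: Bram, Evan, Mina, Orla, Sol, Tess | the rooftop: Quin]
3. Technician goes to the rooftop with Sol.  [the basement: Bram, Evan, Mina, Orla, Tess | the rooftop: Quin, Sol]
4. Technician goes back to the basement with Quin.  [the basement: Bram, Evan, Mina, Orla, Quin, Tess | the rooftop: Sol]
5. Technician goes to the rooftop with Evan.  [the basement: Bram, Mina, Orla, Quin, Tess | the rooftop: Evan, Sol]
6. Technician goes back to the basement alone.  [the basement: Bram, Mina, Orla, Quin, Tess | the rooftop: Evan, Sol]
7. Technician goes to the rooftop with Tess.  [the basement: Bram, Mina, Orla, Quin | the rooftop: Evan, Sol, Tess]
8. Technician goes back to the basement alone.  [the basement: Bram, Mina, Orla, Quin | the rooftop: Evan, Sol, Tess]
9. Technician goes to the rooftop with Mina.  [the basement: Bram, Orla, Quin | the rooftop: Evan, Mina, Sol, Tess]
10. Technician goes back to the basement alone.  [the basement: Bram, Orla, Quin | the rooftop: Evan, Mina, Sol, Tess]
11. Technician goes to the rooftop with Orla.  [the basement: Bram, Quin | the rooftop: Evan, Mina, Orla, Sol, Tess]
12. Technician goes back to the basement alone.  [the basement: Bram, Quin | the rooftop: Evan, Mina, Orla, Sol, Tess]
13. Technician goes to the rooftop with Bram.  [the basement: Quin | the rooftop: Bram, Evan, Mina, Orla, Sol, Tess]
14. Technician goes back to the basement alone.  [the basement: Quin | the rooftop: Bram, Evan, Mina, Orla, Sol, Tess]
15. Technician goes to the rooftop with Quin.  [the basement: — | the rooftop: Bram, Evan, Mina, Orla, Quin, Sol, Tess]

Yes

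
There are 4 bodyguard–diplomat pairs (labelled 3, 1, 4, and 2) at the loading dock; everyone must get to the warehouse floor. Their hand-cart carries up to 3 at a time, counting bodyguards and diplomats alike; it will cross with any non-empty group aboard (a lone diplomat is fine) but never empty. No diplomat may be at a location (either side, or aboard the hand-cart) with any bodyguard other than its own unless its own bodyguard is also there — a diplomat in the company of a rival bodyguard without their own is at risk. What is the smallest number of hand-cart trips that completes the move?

Counting alone: each trip to the warehouse floor takes at most 3 across and each return brings at least 1 back, so after t trips out (and t−1 returns) at most 3t − (t−1) of the 8 are across; that first reaches 8 at t = 4, so at least 7 crossings are needed.
The safety rule pushes this higher. Following every safe sequence of crossings, the most of the 8 that can be at the warehouse floor as the hand-cart arrives there on crossing 7 is 7 — never all 8.
So no plan with fewer than 9 crossings exists, and this one achieves 9:
1. bodyguard 3 and diplomat 3 cross → the warehouse floor.
2. bodyguard 3 crosses ← the loading dock.
3. bodyguard 1, bodyguard 3, and diplomat 1 cross → the warehouse floor.
4. bodyguard 3 and diplomat 3 cross ← the loading dock.
5. bodyguard 2, bodyguard 3, and bodyguard 4 cross → the warehouse floor.
6. diplomat 1 crosses ← the loading dock.
7. diplomat 1 and diplomat 3 cross → the warehouse floor.
8. diplomat 3 crosses ← the loading dock.
9. diplomat 2, diplomat 3, and diplomat 4 cross → the warehouse floor.

9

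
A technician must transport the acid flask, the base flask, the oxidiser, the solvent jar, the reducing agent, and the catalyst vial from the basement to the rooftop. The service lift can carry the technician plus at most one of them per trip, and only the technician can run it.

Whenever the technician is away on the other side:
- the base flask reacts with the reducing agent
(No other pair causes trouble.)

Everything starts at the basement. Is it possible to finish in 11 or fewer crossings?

Yes — this plan uses 11 crossings (≤ 11):
1. Technician goes to the rooftop with the base flask.  [the basement: the acid flask, the catalyst vial, the oxidiser, the reducing agent, the solvent jar | the rooftop: the base flask]
2. Technician goes back to the basement alone.  [the basement: the acid flask, the catalyst vial, the oxidiser, the reducing agent, the solvent jar | the rooftop: the base flask]
3. Technician goes to the rooftop with the acid flask.  [the basement: the catalyst vial, the oxidiser, the reducing agent, the solvent jar | the rooftop: the acid flask, the base flask]
4. Technician goes back to the basement alone.  [the basement: the catalyst vial, the oxidiser, the reducing agent, the solvent jar | the rooftop: the acid flask, the base flask]
5. Technician goes to the rooftop with the oxidiser.  [the basement: the catalyst vial, the reducing agent, the solvent jar | the rooftop: the acid flask, the base flask, the oxidiser]
6. Technician goes back to the basement alone.  [the basement: the catalyst vial, the reducing agent, the solvent jar | the rooftop: the acid flask, the base flask, the oxidiser]
7. Technician goes to the rooftop with the solvent jar.  [the basement: the catalyst vial, the reducing agent | the rooftop: the acid flask, the base flask, the oxidiser, the solvent jar]
8. Technician goes back to the basement alone.  [the basement: the catalyst vial, the reducing agent | the rooftop: the acid flask, the base flask, the oxidiser, the solvent jar]
9. Technician goes to the rooftop with the catalyst vial.  [the basement: the reducing agent | the rooftop: the acid flask, the base flask, the catalyst vial, the oxidiser, the solvent jar]
10. Technician goes back to the basement alone.  [the basement: the reducing agent | the rooftop: the acid flask, the base flask, the catalyst vial, the oxidiser, the solvent jar]
11. Technician goes to the rooftop with the reducing agent.  [the basement: — | the rooftop: the acid flask, the base flask, the catalyst vial, the oxidiser, the reducing agent, the solvent jar]

Yes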